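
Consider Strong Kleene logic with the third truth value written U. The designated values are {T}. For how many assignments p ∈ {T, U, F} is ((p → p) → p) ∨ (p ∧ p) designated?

1

p=T: T ✓
p=U: U ·
p=F: F ·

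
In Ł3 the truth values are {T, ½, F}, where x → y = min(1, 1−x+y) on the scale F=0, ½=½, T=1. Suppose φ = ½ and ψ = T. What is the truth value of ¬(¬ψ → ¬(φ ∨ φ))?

¬ψ = ¬T = F
φ ∨ φ = ½ ∨ ½ = ½
¬(φ ∨ φ) = ¬½ = ½
¬ψ → ¬(φ ∨ φ) = F → ½ = T
¬(¬ψ → ¬(φ ∨ φ)) = ¬T = F

F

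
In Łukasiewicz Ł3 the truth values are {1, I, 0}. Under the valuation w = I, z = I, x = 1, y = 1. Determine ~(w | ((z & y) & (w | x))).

z & y = I & 1 = I
w | x = I | 1 = 1
(z & y) & (w | x) = I & 1 = I
w | ((z & y) & (w | x)) = I | I = I
~(w | ((z & y) & (w | x))) = ~I = I

I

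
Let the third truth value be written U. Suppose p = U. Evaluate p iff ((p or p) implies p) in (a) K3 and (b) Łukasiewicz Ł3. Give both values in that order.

In K3: p or p = U or U = U
(p or p) implies p = U implies U = U  [not U or U]
p iff ((p or p) implies p) = U iff U = U
In Łukasiewicz Ł3: p or p = U or U = U
(p or p) implies p = U implies U = 1  [min(1, 1−½+½)]
p iff ((p or p) implies p) = U iff 1 = U

U; U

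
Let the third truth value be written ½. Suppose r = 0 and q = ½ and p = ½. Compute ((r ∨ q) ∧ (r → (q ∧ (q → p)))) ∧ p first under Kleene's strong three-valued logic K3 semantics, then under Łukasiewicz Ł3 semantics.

½; ½

In Kleene's strong three-valued logic K3: r ∨ q = 0 ∨ ½ = ½
q → p = ½ → ½ = ½
q ∧ (q → p) = ½ ∧ ½ = ½
r → (q ∧ (q → p)) = 0 → ½ = 1
(r ∨ q) ∧ (r → (q ∧ (q → p))) = ½ ∧ 1 = ½
((r ∨ q) ∧ (r → (q ∧ (q → p)))) ∧ p = ½ ∧ ½ = ½
In Łukasiewicz Ł3: r ∨ q = 0 ∨ ½ = ½
q → p = ½ → ½ = 1  [min(1, 1−½+½)]
q ∧ (q → p) = ½ ∧ 1 = ½
r → (q ∧ (q → p)) = 0 → ½ = 1
(r ∨ q) ∧ (r → (q ∧ (q → p))) = ½ ∧ 1 = ½
((r ∨ q) ∧ (r → (q ∧ (q → p)))) ∧ p = ½ ∧ ½ = ½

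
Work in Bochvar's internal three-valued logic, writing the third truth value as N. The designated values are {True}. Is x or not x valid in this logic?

No

Countermodel: x=N gives N, which is not designated.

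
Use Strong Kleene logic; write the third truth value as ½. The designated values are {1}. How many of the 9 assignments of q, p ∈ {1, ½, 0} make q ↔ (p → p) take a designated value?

2

Designated under: (q=1, p=1); (q=1, p=0).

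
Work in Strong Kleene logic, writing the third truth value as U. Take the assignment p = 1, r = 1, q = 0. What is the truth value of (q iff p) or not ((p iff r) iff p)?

q iff p = 0 iff 1 = 0
p iff r = 1 iff 1 = 1
(p iff r) iff p = 1 iff 1 = 1
not ((p iff r) iff p) = not 1 = 0
(q iff p) or not ((p iff r) iff p) = 0 or 0 = 0

0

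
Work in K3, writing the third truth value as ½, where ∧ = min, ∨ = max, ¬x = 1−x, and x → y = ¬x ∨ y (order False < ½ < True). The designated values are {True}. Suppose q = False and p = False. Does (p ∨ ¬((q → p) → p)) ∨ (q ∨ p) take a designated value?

q → p = False → False = True
(q → p) → p = True → False = False
¬((q → p) → p) = ¬False = True
p ∨ ¬((q → p) → p) = False ∨ True = True
q ∨ p = False ∨ False = False
(p ∨ ¬((q → p) → p)) ∨ (q ∨ p) = True ∨ False = True
True ∈ {True}.

Yes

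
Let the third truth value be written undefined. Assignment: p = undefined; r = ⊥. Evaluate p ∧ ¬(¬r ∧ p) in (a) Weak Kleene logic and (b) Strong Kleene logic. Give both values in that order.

undefined; undefined

In Weak Kleene logic: ¬r = ¬⊥ = ⊤
¬r ∧ p = ⊤ ∧ undefined = undefined
¬(¬r ∧ p) = ¬undefined = undefined
p ∧ ¬(¬r ∧ p) = undefined ∧ undefined = undefined
In Strong Kleene logic: ¬r = ¬⊥ = ⊤
¬r ∧ p = ⊤ ∧ undefined = undefined
¬(¬r ∧ p) = ¬undefined = undefined
p ∧ ¬(¬r ∧ p) = undefined ∧ undefined = undefined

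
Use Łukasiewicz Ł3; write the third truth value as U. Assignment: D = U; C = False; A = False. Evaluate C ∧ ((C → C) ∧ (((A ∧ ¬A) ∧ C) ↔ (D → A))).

False

C → C = False → False = True
¬A = ¬False = True
A ∧ ¬A = False ∧ True = False
(A ∧ ¬A) ∧ C = False ∧ False = False
D → A = U → False = U  [min(1, 1−½+0)]
((A ∧ ¬A) ∧ C) ↔ (D → A) = False ↔ U = U
(C → C) ∧ (((A ∧ ¬A) ∧ C) ↔ (D → A)) = True ∧ U = U
C ∧ ((C → C) ∧ (((A ∧ ¬A) ∧ C) ↔ (D → A))) = False ∧ U = False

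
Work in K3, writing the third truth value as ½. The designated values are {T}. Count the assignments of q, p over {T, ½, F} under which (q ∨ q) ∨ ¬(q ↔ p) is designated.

Designated under: (q=T, p=T); (q=T, p=½); (q=T, p=F); (q=F, p=T).

4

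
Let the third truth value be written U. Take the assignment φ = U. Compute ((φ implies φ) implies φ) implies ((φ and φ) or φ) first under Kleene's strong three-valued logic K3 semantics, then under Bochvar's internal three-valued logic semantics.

U; U

In Kleene's strong three-valued logic K3: φ implies φ = U implies U = U
(φ implies φ) implies φ = U implies U = U
φ and φ = U and U = U
(φ and φ) or φ = U or U = U
((φ implies φ) implies φ) implies ((φ and φ) or φ) = U implies U = U
In Bochvar's internal three-valued logic: φ implies φ = U implies U = U
(φ implies φ) implies φ = U implies U = U
φ and φ = U and U = U
(φ and φ) or φ = U or U = U
((φ implies φ) implies φ) implies ((φ and φ) or φ) = U implies U = U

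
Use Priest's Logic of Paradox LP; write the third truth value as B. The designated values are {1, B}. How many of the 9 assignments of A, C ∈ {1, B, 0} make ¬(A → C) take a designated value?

4

Designated under: (A=1, C=B); (A=1, C=0); (A=B, C=B); (A=B, C=0).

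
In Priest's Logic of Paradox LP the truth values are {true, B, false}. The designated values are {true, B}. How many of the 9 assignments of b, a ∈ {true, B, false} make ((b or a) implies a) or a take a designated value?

Of the 9 assignments, 8 give a value in {true, B}.

8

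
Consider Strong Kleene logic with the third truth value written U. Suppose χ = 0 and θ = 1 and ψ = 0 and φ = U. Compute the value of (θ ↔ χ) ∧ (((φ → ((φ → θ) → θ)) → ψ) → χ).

0

θ ↔ χ = 1 ↔ 0 = 0
φ → θ = U → 1 = 1  [¬U ∨ 1]
(φ → θ) → θ = 1 → 1 = 1
φ → ((φ → θ) → θ) = U → 1 = 1
(φ → ((φ → θ) → θ)) → ψ = 1 → 0 = 0
((φ → ((φ → θ) → θ)) → ψ) → χ = 0 → 0 = 1
(θ ↔ χ) ∧ (((φ → ((φ → θ) → θ)) → ψ) → χ) = 0 ∧ 1 = 0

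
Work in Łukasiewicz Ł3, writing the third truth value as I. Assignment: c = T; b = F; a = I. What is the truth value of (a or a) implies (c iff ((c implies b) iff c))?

a or a = I or I = I
c implies b = T implies F = F
(c implies b) iff c = F iff T = F
c iff ((c implies b) iff c) = T iff F = F
(a or a) implies (c iff ((c implies b) iff c)) = I implies F = I  [min(1, 1−½+0)]

I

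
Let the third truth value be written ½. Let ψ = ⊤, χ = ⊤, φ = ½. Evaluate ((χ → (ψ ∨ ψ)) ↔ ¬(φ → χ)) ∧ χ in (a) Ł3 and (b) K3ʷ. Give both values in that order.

⊥; ½

In Ł3: ψ ∨ ψ = ⊤ ∨ ⊤ = ⊤
χ → (ψ ∨ ψ) = ⊤ → ⊤ = ⊤
φ → χ = ½ → ⊤ = ⊤  [min(1, 1−½+1)]
¬(φ → χ) = ¬⊤ = ⊥
(χ → (ψ ∨ ψ)) ↔ ¬(φ → χ) = ⊤ ↔ ⊥ = ⊥
((χ → (ψ ∨ ψ)) ↔ ¬(φ → χ)) ∧ χ = ⊥ ∧ ⊤ = ⊥
In K3ʷ: ψ ∨ ψ = ⊤ ∨ ⊤ = ⊤
χ → (ψ ∨ ψ) = ⊤ → ⊤ = ⊤
φ → χ = ½ → ⊤ = ½
¬(φ → χ) = ¬½ = ½
(χ → (ψ ∨ ψ)) ↔ ¬(φ → χ) = ⊤ ↔ ½ = ½
((χ → (ψ ∨ ψ)) ↔ ¬(φ → χ)) ∧ χ = ½ ∧ ⊤ = ½
They differ because Ł3 and K3ʷ treat ½ differently under the binary connectives.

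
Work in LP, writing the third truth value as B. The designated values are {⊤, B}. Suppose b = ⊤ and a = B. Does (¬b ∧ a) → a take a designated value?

Yes

¬b = ¬⊤ = ⊥
¬b ∧ a = ⊥ ∧ B = ⊥
(¬b ∧ a) → a = ⊥ → B = ⊤  [¬⊥ ∨ B]
⊤ ∈ {⊤, B}.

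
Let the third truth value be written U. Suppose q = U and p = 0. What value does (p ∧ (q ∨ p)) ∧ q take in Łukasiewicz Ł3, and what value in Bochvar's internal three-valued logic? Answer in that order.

In Łukasiewicz Ł3: q ∨ p = U ∨ 0 = U
p ∧ (q ∨ p) = 0 ∧ U = 0
(p ∧ (q ∨ p)) ∧ q = 0 ∧ U = 0
In Bochvar's internal three-valued logic: q ∨ p = U ∨ 0 = U
p ∧ (q ∨ p) = 0 ∧ U = U
(p ∧ (q ∨ p)) ∧ q = U ∧ U = U
They differ because Łukasiewicz Ł3 and Bochvar's internal three-valued logic treat U differently under the binary connectives.

0; U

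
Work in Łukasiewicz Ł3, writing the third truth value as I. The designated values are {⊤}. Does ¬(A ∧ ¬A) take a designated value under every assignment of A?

No

Countermodel: A=I gives I, which is not designated.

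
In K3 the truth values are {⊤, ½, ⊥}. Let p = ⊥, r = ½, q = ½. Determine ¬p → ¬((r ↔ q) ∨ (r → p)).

¬p = ¬⊥ = ⊤
r ↔ q = ½ ↔ ½ = ½
r → p = ½ → ⊥ = ½
(r ↔ q) ∨ (r → p) = ½ ∨ ½ = ½
¬((r ↔ q) ∨ (r → p)) = ¬½ = ½
¬p → ¬((r ↔ q) ∨ (r → p)) = ⊤ → ½ = ½

½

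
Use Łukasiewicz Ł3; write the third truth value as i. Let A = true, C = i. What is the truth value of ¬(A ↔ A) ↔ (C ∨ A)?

A ↔ A = true ↔ true = true
¬(A ↔ A) = ¬true = false
C ∨ A = i ∨ true = true
¬(A ↔ A) ↔ (C ∨ A) = false ↔ true = false

false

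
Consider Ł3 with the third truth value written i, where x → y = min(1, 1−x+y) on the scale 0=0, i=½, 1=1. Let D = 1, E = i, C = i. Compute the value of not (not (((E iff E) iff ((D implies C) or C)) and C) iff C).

E iff E = i iff i = 1  [1 − |½−½|]
D implies C = 1 implies i = i
(D implies C) or C = i or i = i
(E iff E) iff ((D implies C) or C) = 1 iff i = i
((E iff E) iff ((D implies C) or C)) and C = i and i = i
not (((E iff E) iff ((D implies C) or C)) and C) = not i = i
not (((E iff E) iff ((D implies C) or C)) and C) iff C = i iff i = 1
not (not (((E iff E) iff ((D implies C) or C)) and C) iff C) = not 1 = 0

0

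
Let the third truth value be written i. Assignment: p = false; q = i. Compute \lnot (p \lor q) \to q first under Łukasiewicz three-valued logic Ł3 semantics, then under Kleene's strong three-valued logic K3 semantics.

In Łukasiewicz three-valued logic Ł3: p \lor q = false \lor i = i
\lnot (p \lor q) = \lnot i = i
\lnot (p \lor q) \to q = i \to i = true  [min(1, 1−½+½)]
In Kleene's strong three-valued logic K3: p \lor q = false \lor i = i
\lnot (p \lor q) = \lnot i = i
\lnot (p \lor q) \to q = i \to i = i  [\lnot i \lor i]
They differ because Łukasiewicz three-valued logic Ł3 and Kleene's strong three-valued logic K3 treat i differently under implication.

true; i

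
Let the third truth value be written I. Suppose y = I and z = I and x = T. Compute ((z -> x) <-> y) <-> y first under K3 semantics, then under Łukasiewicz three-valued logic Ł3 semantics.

I; T

In K3: z -> x = I -> T = T
(z -> x) <-> y = T <-> I = I
((z -> x) <-> y) <-> y = I <-> I = I
In Łukasiewicz three-valued logic Ł3: z -> x = I -> T = T  [min(1, 1−½+1)]
(z -> x) <-> y = T <-> I = I
((z -> x) <-> y) <-> y = I <-> I = T
They differ because K3 and Łukasiewicz three-valued logic Ł3 treat I differently under implication.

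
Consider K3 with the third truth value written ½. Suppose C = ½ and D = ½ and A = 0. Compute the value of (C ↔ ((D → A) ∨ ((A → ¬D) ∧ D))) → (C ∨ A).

D → A = ½ → 0 = ½  [¬½ ∨ 0]
¬D = ¬½ = ½
A → ¬D = 0 → ½ = 1
(A → ¬D) ∧ D = 1 ∧ ½ = ½
(D → A) ∨ ((A → ¬D) ∧ D) = ½ ∨ ½ = ½
C ↔ ((D → A) ∨ ((A → ¬D) ∧ D)) = ½ ↔ ½ = ½
C ∨ A = ½ ∨ 0 = ½
(C ↔ ((D → A) ∨ ((A → ¬D) ∧ D))) → (C ∨ A) = ½ → ½ = ½

½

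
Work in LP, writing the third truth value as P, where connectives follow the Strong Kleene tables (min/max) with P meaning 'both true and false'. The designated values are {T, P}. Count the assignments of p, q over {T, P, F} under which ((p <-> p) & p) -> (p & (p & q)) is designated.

8

Of the 9 assignments, 8 give a value in {T, P}.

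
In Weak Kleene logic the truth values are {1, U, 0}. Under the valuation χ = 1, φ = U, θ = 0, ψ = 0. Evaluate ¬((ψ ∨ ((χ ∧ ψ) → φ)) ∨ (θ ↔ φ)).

χ ∧ ψ = 1 ∧ 0 = 0
(χ ∧ ψ) → φ = 0 → U = U  [any arg is the third value ⇒ result is the third value]
ψ ∨ ((χ ∧ ψ) → φ) = 0 ∨ U = U
θ ↔ φ = 0 ↔ U = U
(ψ ∨ ((χ ∧ ψ) → φ)) ∨ (θ ↔ φ) = U ∨ U = U
¬((ψ ∨ ((χ ∧ ψ) → φ)) ∨ (θ ↔ φ)) = ¬U = U

U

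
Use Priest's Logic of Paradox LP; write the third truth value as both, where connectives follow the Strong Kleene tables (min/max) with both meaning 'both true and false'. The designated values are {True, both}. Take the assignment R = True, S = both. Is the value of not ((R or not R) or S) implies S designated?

not R = not True = False
R or not R = True or False = True
(R or not R) or S = True or both = True
not ((R or not R) or S) = not True = False
not ((R or not R) or S) implies S = False implies both = True  [not False or both]
True ∈ {True, both}.

Yes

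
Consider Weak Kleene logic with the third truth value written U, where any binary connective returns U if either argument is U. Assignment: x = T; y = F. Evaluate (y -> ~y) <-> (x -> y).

F

~y = ~F = T
y -> ~y = F -> T = T
x -> y = T -> F = F
(y -> ~y) <-> (x -> y) = T <-> F = F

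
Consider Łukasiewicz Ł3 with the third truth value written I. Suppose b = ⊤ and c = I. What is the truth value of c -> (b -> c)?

b -> c = ⊤ -> I = I  [min(1, 1−1+½)]
c -> (b -> c) = I -> I = ⊤

⊤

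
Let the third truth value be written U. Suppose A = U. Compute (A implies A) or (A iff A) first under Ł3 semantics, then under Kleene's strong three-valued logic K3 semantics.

In Ł3: A implies A = U implies U = ⊤
A iff A = U iff U = ⊤
(A implies A) or (A iff A) = ⊤ or ⊤ = ⊤
In Kleene's strong three-valued logic K3: A implies A = U implies U = U  [not U or U]
A iff A = U iff U = U
(A implies A) or (A iff A) = U or U = U
They differ because Ł3 and Kleene's strong three-valued logic K3 treat U differently under implication.

⊤; U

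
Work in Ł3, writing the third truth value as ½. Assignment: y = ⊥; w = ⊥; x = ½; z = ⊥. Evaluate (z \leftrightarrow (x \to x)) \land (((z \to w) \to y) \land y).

x \to x = ½ \to ½ = ⊤  [min(1, 1−½+½)]
z \leftrightarrow (x \to x) = ⊥ \leftrightarrow ⊤ = ⊥
z \to w = ⊥ \to ⊥ = ⊤
(z \to w) \to y = ⊤ \to ⊥ = ⊥
((z \to w) \to y) \land y = ⊥ \land ⊥ = ⊥
(z \leftrightarrow (x \to x)) \land (((z \to w) \to y) \land y) = ⊥ \land ⊥ = ⊥

⊥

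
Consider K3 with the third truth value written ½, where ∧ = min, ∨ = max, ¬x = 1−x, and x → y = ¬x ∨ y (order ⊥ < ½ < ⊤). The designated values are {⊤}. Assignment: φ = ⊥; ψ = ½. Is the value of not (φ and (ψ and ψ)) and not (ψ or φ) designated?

ψ and ψ = ½ and ½ = ½
φ and (ψ and ψ) = ⊥ and ½ = ⊥
not (φ and (ψ and ψ)) = not ⊥ = ⊤
ψ or φ = ½ or ⊥ = ½
not (ψ or φ) = not ½ = ½
not (φ and (ψ and ψ)) and not (ψ or φ) = ⊤ and ½ = ½
½ ∉ {⊤}.

No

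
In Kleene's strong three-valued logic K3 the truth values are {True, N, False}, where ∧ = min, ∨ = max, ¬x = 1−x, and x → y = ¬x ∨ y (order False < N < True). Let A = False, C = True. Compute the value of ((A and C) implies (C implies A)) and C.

A and C = False and True = False
C implies A = True implies False = False
(A and C) implies (C implies A) = False implies False = True
((A and C) implies (C implies A)) and C = True and True = True

True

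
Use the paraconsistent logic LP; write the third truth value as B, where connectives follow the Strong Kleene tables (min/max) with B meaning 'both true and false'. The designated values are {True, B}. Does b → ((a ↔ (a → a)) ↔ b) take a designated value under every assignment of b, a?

No

Countermodel: b=True, a=False gives False, which is not designated.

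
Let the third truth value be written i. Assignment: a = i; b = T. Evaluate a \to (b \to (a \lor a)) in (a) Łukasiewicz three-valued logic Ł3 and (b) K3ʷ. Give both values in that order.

T; i

In Łukasiewicz three-valued logic Ł3: a \lor a = i \lor i = i
b \to (a \lor a) = T \to i = i
a \to (b \to (a \lor a)) = i \to i = T
In K3ʷ: a \lor a = i \lor i = i
b \to (a \lor a) = T \to i = i  [any arg is the third value ⇒ result is the third value]
a \to (b \to (a \lor a)) = i \to i = i
They differ because Łukasiewicz three-valued logic Ł3 and K3ʷ treat i differently under the binary connectives.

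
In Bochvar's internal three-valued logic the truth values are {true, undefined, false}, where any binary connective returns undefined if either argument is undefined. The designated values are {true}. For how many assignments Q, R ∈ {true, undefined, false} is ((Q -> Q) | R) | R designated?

4

Designated under: (Q=true, R=true); (Q=true, R=false); (Q=false, R=true); (Q=false, R=false).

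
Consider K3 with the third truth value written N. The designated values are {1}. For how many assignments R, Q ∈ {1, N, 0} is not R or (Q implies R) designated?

Of the 9 assignments, 7 give a value in {1}.

7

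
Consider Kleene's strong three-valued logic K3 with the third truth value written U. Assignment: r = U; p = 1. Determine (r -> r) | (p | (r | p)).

r -> r = U -> U = U
r | p = U | 1 = 1
p | (r | p) = 1 | 1 = 1
(r -> r) | (p | (r | p)) = U | 1 = 1

1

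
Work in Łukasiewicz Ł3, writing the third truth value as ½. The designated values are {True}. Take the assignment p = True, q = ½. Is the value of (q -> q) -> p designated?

q -> q = ½ -> ½ = True
(q -> q) -> p = True -> True = True
True ∈ {True}.

Yes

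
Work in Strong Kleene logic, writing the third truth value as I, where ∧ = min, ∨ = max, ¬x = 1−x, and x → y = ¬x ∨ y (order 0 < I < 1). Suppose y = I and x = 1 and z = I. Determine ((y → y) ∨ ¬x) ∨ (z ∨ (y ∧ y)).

I

y → y = I → I = I  [¬I ∨ I]
¬x = ¬1 = 0
(y → y) ∨ ¬x = I ∨ 0 = I
y ∧ y = I ∧ I = I
z ∨ (y ∧ y) = I ∨ I = I
((y → y) ∨ ¬x) ∨ (z ∨ (y ∧ y)) = I ∨ I = I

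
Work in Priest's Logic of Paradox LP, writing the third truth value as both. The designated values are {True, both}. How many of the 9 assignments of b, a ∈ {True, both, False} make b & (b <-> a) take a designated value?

Of the 9 assignments, 5 give a value in {True, both}.

5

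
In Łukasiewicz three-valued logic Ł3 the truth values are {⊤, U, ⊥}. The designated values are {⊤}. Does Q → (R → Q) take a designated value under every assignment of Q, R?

Yes

Every assignment of Q, R over {⊤, U, ⊥} gives a value in {⊤}.
In particular, with Q=U, R=U: Q → (R → Q) = ⊤.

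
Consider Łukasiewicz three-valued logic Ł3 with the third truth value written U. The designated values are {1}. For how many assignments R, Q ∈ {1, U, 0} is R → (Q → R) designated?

Of the 9 assignments, 9 give a value in {1}.

9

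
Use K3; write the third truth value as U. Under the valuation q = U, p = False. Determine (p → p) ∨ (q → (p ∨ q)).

True

p → p = False → False = True
p ∨ q = False ∨ U = U
q → (p ∨ q) = U → U = U  [¬U ∨ U]
(p → p) ∨ (q → (p ∨ q)) = True ∨ U = True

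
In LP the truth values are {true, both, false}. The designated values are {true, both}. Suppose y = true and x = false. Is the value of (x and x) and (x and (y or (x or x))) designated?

x and x = false and false = false
x or x = false or false = false
y or (x or x) = true or false = true
x and (y or (x or x)) = false and true = false
(x and x) and (x and (y or (x or x))) = false and false = false
false ∉ {true, both}.

No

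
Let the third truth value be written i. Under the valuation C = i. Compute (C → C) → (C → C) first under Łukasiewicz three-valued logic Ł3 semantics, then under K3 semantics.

In Łukasiewicz three-valued logic Ł3: C → C = i → i = 1
C → C = i → i = 1
(C → C) → (C → C) = 1 → 1 = 1
In K3: C → C = i → i = i
C → C = i → i = i
(C → C) → (C → C) = i → i = i
They differ because Łukasiewicz three-valued logic Ł3 and K3 treat i differently under implication.

1; i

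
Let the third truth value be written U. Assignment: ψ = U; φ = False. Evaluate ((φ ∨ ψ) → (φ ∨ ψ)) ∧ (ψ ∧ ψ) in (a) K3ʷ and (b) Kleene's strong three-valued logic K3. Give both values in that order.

In K3ʷ: φ ∨ ψ = False ∨ U = U
φ ∨ ψ = False ∨ U = U
(φ ∨ ψ) → (φ ∨ ψ) = U → U = U  [any arg is the third value ⇒ result is the third value]
ψ ∧ ψ = U ∧ U = U
((φ ∨ ψ) → (φ ∨ ψ)) ∧ (ψ ∧ ψ) = U ∧ U = U
In Kleene's strong three-valued logic K3: φ ∨ ψ = False ∨ U = U
φ ∨ ψ = False ∨ U = U
(φ ∨ ψ) → (φ ∨ ψ) = U → U = U  [¬U ∨ U]
ψ ∧ ψ = U ∧ U = U
((φ ∨ ψ) → (φ ∨ ψ)) ∧ (ψ ∧ ψ) = U ∧ U = U

U; U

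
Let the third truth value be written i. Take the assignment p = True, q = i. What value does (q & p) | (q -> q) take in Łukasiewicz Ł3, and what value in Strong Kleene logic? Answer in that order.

True; i

In Łukasiewicz Ł3: q & p = i & True = i
q -> q = i -> i = True  [min(1, 1−½+½)]
(q & p) | (q -> q) = i | True = True
In Strong Kleene logic: q & p = i & True = i
q -> q = i -> i = i  [~i | i]
(q & p) | (q -> q) = i | i = i
They differ because Łukasiewicz Ł3 and Strong Kleene logic treat i differently under implication.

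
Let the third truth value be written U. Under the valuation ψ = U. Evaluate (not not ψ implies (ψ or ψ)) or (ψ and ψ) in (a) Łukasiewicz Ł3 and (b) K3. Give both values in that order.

true; U

In Łukasiewicz Ł3: not ψ = not U = U
not not ψ = not U = U
ψ or ψ = U or U = U
not not ψ implies (ψ or ψ) = U implies U = true  [min(1, 1−½+½)]
ψ and ψ = U and U = U
(not not ψ implies (ψ or ψ)) or (ψ and ψ) = true or U = true
In K3: not ψ = not U = U
not not ψ = not U = U
ψ or ψ = U or U = U
not not ψ implies (ψ or ψ) = U implies U = U
ψ and ψ = U and U = U
(not not ψ implies (ψ or ψ)) or (ψ and ψ) = U or U = U
They differ because Łukasiewicz Ł3 and K3 treat U differently under implication.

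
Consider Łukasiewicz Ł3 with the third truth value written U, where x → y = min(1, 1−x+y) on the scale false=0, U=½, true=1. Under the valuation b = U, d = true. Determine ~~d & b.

~d = ~true = false
~~d = ~false = true
~~d & b = true & U = U

U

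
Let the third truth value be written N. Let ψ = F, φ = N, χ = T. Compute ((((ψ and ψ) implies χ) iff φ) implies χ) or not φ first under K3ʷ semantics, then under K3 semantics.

In K3ʷ: ψ and ψ = F and F = F
(ψ and ψ) implies χ = F implies T = T
((ψ and ψ) implies χ) iff φ = T iff N = N
(((ψ and ψ) implies χ) iff φ) implies χ = N implies T = N
not φ = not N = N
((((ψ and ψ) implies χ) iff φ) implies χ) or not φ = N or N = N
In K3: ψ and ψ = F and F = F
(ψ and ψ) implies χ = F implies T = T
((ψ and ψ) implies χ) iff φ = T iff N = N
(((ψ and ψ) implies χ) iff φ) implies χ = N implies T = T  [not N or T]
not φ = not N = N
((((ψ and ψ) implies χ) iff φ) implies χ) or not φ = T or N = T
They differ because K3ʷ and K3 treat N differently under the binary connectives.

N; T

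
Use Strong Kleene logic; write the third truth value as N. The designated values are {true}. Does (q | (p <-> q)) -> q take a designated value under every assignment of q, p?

Countermodel: q=N, p=true gives N, which is not designated.

No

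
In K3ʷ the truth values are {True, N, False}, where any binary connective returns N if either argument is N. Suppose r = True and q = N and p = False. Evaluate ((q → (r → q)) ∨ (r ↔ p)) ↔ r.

N

r → q = True → N = N  [any arg is the third value ⇒ result is the third value]
q → (r → q) = N → N = N
r ↔ p = True ↔ False = False
(q → (r → q)) ∨ (r ↔ p) = N ∨ False = N
((q → (r → q)) ∨ (r ↔ p)) ↔ r = N ↔ True = N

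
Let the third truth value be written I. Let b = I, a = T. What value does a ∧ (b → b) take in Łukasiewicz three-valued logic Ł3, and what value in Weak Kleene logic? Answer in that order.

T; I

In Łukasiewicz three-valued logic Ł3: b → b = I → I = T  [min(1, 1−½+½)]
a ∧ (b → b) = T ∧ T = T
In Weak Kleene logic: b → b = I → I = I  [any arg is the third value ⇒ result is the third value]
a ∧ (b → b) = T ∧ I = I
They differ because Łukasiewicz three-valued logic Ł3 and Weak Kleene logic treat I differently under the binary connectives.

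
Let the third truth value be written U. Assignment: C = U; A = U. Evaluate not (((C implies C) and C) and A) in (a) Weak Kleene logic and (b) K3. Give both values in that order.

U; U

In Weak Kleene logic: C implies C = U implies U = U  [any arg is the third value ⇒ result is the third value]
(C implies C) and C = U and U = U
((C implies C) and C) and A = U and U = U
not (((C implies C) and C) and A) = not U = U
In K3: C implies C = U implies U = U
(C implies C) and C = U and U = U
((C implies C) and C) and A = U and U = U
not (((C implies C) and C) and A) = not U = U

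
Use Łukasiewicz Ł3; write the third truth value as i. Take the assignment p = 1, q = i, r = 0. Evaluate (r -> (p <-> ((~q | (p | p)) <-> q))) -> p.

~q = ~i = i
p | p = 1 | 1 = 1
~q | (p | p) = i | 1 = 1
(~q | (p | p)) <-> q = 1 <-> i = i
p <-> ((~q | (p | p)) <-> q) = 1 <-> i = i
r -> (p <-> ((~q | (p | p)) <-> q)) = 0 -> i = 1
(r -> (p <-> ((~q | (p | p)) <-> q))) -> p = 1 -> 1 = 1

1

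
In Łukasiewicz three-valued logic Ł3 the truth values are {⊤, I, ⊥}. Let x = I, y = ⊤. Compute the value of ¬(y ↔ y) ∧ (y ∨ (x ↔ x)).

y ↔ y = ⊤ ↔ ⊤ = ⊤
¬(y ↔ y) = ¬⊤ = ⊥
x ↔ x = I ↔ I = ⊤  [1 − |½−½|]
y ∨ (x ↔ x) = ⊤ ∨ ⊤ = ⊤
¬(y ↔ y) ∧ (y ∨ (x ↔ x)) = ⊥ ∧ ⊤ = ⊥

⊥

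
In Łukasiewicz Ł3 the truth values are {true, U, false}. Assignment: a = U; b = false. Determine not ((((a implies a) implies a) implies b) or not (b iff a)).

U

a implies a = U implies U = true  [min(1, 1−½+½)]
(a implies a) implies a = true implies U = U
((a implies a) implies a) implies b = U implies false = U
b iff a = false iff U = U
not (b iff a) = not U = U
(((a implies a) implies a) implies b) or not (b iff a) = U or U = U
not ((((a implies a) implies a) implies b) or not (b iff a)) = not U = U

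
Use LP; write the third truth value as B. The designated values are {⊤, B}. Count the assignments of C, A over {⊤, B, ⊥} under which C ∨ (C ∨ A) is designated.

Of the 9 assignments, 8 give a value in {⊤, B}.

8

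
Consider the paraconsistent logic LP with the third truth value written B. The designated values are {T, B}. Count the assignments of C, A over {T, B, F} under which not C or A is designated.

8

Of the 9 assignments, 8 give a value in {T, B}.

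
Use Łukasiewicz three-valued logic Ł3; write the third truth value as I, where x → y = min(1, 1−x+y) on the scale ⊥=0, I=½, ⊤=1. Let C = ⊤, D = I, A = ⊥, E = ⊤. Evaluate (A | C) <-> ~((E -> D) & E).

A | C = ⊥ | ⊤ = ⊤
E -> D = ⊤ -> I = I
(E -> D) & E = I & ⊤ = I
~((E -> D) & E) = ~I = I
(A | C) <-> ~((E -> D) & E) = ⊤ <-> I = I

I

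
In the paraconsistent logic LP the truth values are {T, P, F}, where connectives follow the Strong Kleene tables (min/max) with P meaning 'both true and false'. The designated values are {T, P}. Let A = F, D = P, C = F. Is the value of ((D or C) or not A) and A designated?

No

D or C = P or F = P
not A = not F = T
(D or C) or not A = P or T = T
((D or C) or not A) and A = T and F = F
F ∉ {T, P}.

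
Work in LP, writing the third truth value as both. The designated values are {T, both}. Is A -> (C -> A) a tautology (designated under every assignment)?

Yes

Every assignment of A, C over {T, both, F} gives a value in {T, both}.
In particular, with A=both, C=both: A -> (C -> A) = both.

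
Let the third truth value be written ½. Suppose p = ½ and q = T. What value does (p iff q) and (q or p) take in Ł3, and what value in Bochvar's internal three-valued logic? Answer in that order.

½; ½

In Ł3: p iff q = ½ iff T = ½  [1 − |½−1|]
q or p = T or ½ = T
(p iff q) and (q or p) = ½ and T = ½
In Bochvar's internal three-valued logic: p iff q = ½ iff T = ½
q or p = T or ½ = ½
(p iff q) and (q or p) = ½ and ½ = ½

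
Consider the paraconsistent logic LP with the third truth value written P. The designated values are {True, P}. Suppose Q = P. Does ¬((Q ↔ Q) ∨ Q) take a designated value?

Q ↔ Q = P ↔ P = P
(Q ↔ Q) ∨ Q = P ∨ P = P
¬((Q ↔ Q) ∨ Q) = ¬P = P
P ∈ {True, P}.

Yes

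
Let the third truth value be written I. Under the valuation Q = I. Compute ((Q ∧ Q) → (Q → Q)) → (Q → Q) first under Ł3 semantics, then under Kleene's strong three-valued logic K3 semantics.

In Ł3: Q ∧ Q = I ∧ I = I
Q → Q = I → I = ⊤  [min(1, 1−½+½)]
(Q ∧ Q) → (Q → Q) = I → ⊤ = ⊤
Q → Q = I → I = ⊤
((Q ∧ Q) → (Q → Q)) → (Q → Q) = ⊤ → ⊤ = ⊤
In Kleene's strong three-valued logic K3: Q ∧ Q = I ∧ I = I
Q → Q = I → I = I
(Q ∧ Q) → (Q → Q) = I → I = I
Q → Q = I → I = I
((Q ∧ Q) → (Q → Q)) → (Q → Q) = I → I = I
They differ because Ł3 and Kleene's strong three-valued logic K3 treat I differently under implication.

⊤; I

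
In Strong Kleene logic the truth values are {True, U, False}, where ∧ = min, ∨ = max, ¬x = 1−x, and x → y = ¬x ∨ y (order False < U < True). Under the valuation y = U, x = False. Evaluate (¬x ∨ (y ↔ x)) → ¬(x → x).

¬x = ¬False = True
y ↔ x = U ↔ False = U
¬x ∨ (y ↔ x) = True ∨ U = True
x → x = False → False = True
¬(x → x) = ¬True = False
(¬x ∨ (y ↔ x)) → ¬(x → x) = True → False = False

False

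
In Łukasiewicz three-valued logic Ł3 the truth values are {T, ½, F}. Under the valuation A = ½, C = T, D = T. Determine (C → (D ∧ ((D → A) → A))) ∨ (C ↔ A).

T

D → A = T → ½ = ½  [min(1, 1−1+½)]
(D → A) → A = ½ → ½ = T
D ∧ ((D → A) → A) = T ∧ T = T
C → (D ∧ ((D → A) → A)) = T → T = T
C ↔ A = T ↔ ½ = ½
(C → (D ∧ ((D → A) → A))) ∨ (C ↔ A) = T ∨ ½ = T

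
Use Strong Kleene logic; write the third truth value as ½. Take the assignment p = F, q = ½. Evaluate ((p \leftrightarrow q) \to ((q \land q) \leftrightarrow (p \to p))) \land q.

½

p \leftrightarrow q = F \leftrightarrow ½ = ½
q \land q = ½ \land ½ = ½
p \to p = F \to F = T
(q \land q) \leftrightarrow (p \to p) = ½ \leftrightarrow T = ½
(p \leftrightarrow q) \to ((q \land q) \leftrightarrow (p \to p)) = ½ \to ½ = ½
((p \leftrightarrow q) \to ((q \land q) \leftrightarrow (p \to p))) \land q = ½ \land ½ = ½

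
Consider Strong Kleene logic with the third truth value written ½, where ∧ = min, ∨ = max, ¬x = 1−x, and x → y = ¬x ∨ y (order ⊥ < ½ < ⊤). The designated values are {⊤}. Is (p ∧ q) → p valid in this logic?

Countermodel: p=½, q=⊤ gives ½, which is not designated.

No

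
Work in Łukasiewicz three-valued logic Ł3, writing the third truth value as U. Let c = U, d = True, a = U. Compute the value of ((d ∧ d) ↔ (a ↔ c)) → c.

U

d ∧ d = True ∧ True = True
a ↔ c = U ↔ U = True  [1 − |½−½|]
(d ∧ d) ↔ (a ↔ c) = True ↔ True = True
((d ∧ d) ↔ (a ↔ c)) → c = True → U = U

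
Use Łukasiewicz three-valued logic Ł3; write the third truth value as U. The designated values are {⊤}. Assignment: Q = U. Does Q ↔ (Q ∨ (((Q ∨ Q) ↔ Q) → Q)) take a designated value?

Q ∨ Q = U ∨ U = U
(Q ∨ Q) ↔ Q = U ↔ U = ⊤
((Q ∨ Q) ↔ Q) → Q = ⊤ → U = U
Q ∨ (((Q ∨ Q) ↔ Q) → Q) = U ∨ U = U
Q ↔ (Q ∨ (((Q ∨ Q) ↔ Q) → Q)) = U ↔ U = ⊤
⊤ ∈ {⊤}.

Yes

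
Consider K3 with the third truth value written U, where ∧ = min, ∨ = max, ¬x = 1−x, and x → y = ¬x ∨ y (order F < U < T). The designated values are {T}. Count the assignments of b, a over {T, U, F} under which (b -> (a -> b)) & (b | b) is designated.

3

Designated under: (b=T, a=T); (b=T, a=U); (b=T, a=F).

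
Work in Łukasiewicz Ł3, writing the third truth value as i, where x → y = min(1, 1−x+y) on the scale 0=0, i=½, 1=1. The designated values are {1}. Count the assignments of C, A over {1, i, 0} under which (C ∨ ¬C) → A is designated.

4

Designated under: (C=1, A=1); (C=i, A=1); (C=i, A=i); (C=0, A=1).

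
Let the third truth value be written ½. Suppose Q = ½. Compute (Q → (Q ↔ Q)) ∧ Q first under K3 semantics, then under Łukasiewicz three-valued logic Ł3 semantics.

In K3: Q ↔ Q = ½ ↔ ½ = ½
Q → (Q ↔ Q) = ½ → ½ = ½  [¬½ ∨ ½]
(Q → (Q ↔ Q)) ∧ Q = ½ ∧ ½ = ½
In Łukasiewicz three-valued logic Ł3: Q ↔ Q = ½ ↔ ½ = ⊤
Q → (Q ↔ Q) = ½ → ⊤ = ⊤
(Q → (Q ↔ Q)) ∧ Q = ⊤ ∧ ½ = ½

½; ½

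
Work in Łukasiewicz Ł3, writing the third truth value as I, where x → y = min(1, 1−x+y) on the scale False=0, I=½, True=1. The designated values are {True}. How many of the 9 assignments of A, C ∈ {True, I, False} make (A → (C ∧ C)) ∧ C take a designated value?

Designated under: (A=True, C=True); (A=I, C=True); (A=False, C=True).

3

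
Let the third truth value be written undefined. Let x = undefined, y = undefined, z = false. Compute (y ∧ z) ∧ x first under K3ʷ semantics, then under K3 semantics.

In K3ʷ: y ∧ z = undefined ∧ false = undefined
(y ∧ z) ∧ x = undefined ∧ undefined = undefined
In K3: y ∧ z = undefined ∧ false = false
(y ∧ z) ∧ x = false ∧ undefined = false
They differ because K3ʷ and K3 treat undefined differently under the binary connectives.

undefined; false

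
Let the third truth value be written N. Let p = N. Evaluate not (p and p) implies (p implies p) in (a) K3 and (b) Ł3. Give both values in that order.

N; True

In K3: p and p = N and N = N
not (p and p) = not N = N
p implies p = N implies N = N  [not N or N]
not (p and p) implies (p implies p) = N implies N = N
In Ł3: p and p = N and N = N
not (p and p) = not N = N
p implies p = N implies N = True  [min(1, 1−½+½)]
not (p and p) implies (p implies p) = N implies True = True
They differ because K3 and Ł3 treat N differently under implication.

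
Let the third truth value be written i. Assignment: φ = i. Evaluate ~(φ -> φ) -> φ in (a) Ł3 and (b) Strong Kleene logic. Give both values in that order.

true; i

In Ł3: φ -> φ = i -> i = true  [min(1, 1−½+½)]
~(φ -> φ) = ~true = false
~(φ -> φ) -> φ = false -> i = true
In Strong Kleene logic: φ -> φ = i -> i = i  [~i | i]
~(φ -> φ) = ~i = i
~(φ -> φ) -> φ = i -> i = i
They differ because Ł3 and Strong Kleene logic treat i differently under implication.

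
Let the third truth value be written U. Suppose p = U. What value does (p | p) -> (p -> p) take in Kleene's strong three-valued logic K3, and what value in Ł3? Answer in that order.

In Kleene's strong three-valued logic K3: p | p = U | U = U
p -> p = U -> U = U  [~U | U]
(p | p) -> (p -> p) = U -> U = U
In Ł3: p | p = U | U = U
p -> p = U -> U = true
(p | p) -> (p -> p) = U -> true = true
They differ because Kleene's strong three-valued logic K3 and Ł3 treat U differently under implication.

U; true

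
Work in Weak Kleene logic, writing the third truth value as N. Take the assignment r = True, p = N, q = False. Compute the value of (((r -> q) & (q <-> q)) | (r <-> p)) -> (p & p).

N

r -> q = True -> False = False
q <-> q = False <-> False = True
(r -> q) & (q <-> q) = False & True = False
r <-> p = True <-> N = N
((r -> q) & (q <-> q)) | (r <-> p) = False | N = N
p & p = N & N = N
(((r -> q) & (q <-> q)) | (r <-> p)) -> (p & p) = N -> N = N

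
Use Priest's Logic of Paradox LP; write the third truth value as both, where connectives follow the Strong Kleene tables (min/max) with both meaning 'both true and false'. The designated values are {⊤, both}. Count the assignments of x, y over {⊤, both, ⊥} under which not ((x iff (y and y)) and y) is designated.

Of the 9 assignments, 8 give a value in {⊤, both}.

8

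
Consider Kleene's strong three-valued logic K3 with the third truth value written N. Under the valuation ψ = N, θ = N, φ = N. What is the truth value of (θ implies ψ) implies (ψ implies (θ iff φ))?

N

θ implies ψ = N implies N = N
θ iff φ = N iff N = N
ψ implies (θ iff φ) = N implies N = N
(θ implies ψ) implies (ψ implies (θ iff φ)) = N implies N = N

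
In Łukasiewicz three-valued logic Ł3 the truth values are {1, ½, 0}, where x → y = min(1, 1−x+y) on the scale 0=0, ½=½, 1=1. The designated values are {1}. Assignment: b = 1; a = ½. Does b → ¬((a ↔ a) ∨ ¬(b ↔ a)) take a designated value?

No

a ↔ a = ½ ↔ ½ = 1  [1 − |½−½|]
b ↔ a = 1 ↔ ½ = ½
¬(b ↔ a) = ¬½ = ½
(a ↔ a) ∨ ¬(b ↔ a) = 1 ∨ ½ = 1
¬((a ↔ a) ∨ ¬(b ↔ a)) = ¬1 = 0
b → ¬((a ↔ a) ∨ ¬(b ↔ a)) = 1 → 0 = 0
0 ∉ {1}.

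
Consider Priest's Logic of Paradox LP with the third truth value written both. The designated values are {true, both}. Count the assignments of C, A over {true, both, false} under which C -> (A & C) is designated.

8

Of the 9 assignments, 8 give a value in {true, both}.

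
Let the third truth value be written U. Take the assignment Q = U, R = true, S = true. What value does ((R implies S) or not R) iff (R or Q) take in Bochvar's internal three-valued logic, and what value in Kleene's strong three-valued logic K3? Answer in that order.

U; true

In Bochvar's internal three-valued logic: R implies S = true implies true = true
not R = not true = false
(R implies S) or not R = true or false = true
R or Q = true or U = U
((R implies S) or not R) iff (R or Q) = true iff U = U
In Kleene's strong three-valued logic K3: R implies S = true implies true = true
not R = not true = false
(R implies S) or not R = true or false = true
R or Q = true or U = true
((R implies S) or not R) iff (R or Q) = true iff true = true
They differ because Bochvar's internal three-valued logic and Kleene's strong three-valued logic K3 treat U differently under the binary connectives.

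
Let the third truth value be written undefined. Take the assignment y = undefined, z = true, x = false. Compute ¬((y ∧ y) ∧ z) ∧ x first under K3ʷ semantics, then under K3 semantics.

undefined; false

In K3ʷ: y ∧ y = undefined ∧ undefined = undefined
(y ∧ y) ∧ z = undefined ∧ true = undefined
¬((y ∧ y) ∧ z) = ¬undefined = undefined
¬((y ∧ y) ∧ z) ∧ x = undefined ∧ false = undefined
In K3: y ∧ y = undefined ∧ undefined = undefined
(y ∧ y) ∧ z = undefined ∧ true = undefined
¬((y ∧ y) ∧ z) = ¬undefined = undefined
¬((y ∧ y) ∧ z) ∧ x = undefined ∧ false = false
They differ because K3ʷ and K3 treat undefined differently under the binary connectives.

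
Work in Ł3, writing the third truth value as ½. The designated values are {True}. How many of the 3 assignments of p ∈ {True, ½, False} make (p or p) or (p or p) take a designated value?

1

p=True: True ✓
p=½: ½ ·
p=False: False ·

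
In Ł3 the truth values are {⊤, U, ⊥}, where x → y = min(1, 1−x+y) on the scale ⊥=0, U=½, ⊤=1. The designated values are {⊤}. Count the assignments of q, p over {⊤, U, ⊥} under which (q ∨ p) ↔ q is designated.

6

Of the 9 assignments, 6 give a value in {⊤}.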